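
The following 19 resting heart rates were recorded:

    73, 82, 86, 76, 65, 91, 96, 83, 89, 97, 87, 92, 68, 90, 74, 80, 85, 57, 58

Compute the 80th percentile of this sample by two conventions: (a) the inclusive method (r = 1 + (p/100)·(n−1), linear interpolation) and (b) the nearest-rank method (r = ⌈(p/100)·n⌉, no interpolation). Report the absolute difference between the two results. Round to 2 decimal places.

0.60

Sorted: 57, 58, 65, 68, 73, 74, 76, 80, 82, 83, 85, 86, 87, 89, 90, 91, 92, 96, 97.
n = 19.
(a) r = 15.4; between ranks 15 (90) and 16 (91): 90.4.
(b) the nearest-rank method: rank 16 → 91.
|90.4 − 91| = 0.6.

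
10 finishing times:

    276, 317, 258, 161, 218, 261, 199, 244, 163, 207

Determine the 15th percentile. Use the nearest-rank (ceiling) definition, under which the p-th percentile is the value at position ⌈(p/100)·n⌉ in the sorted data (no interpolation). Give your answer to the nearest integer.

Sorted: 161, 163, 199, 207, 218, 244, 258, 261, 276, 317.
n = 10.
Position = ⌈15/100 · 10⌉ = ⌈1.5⌉ = 2.
The value at rank 2 is 163.

163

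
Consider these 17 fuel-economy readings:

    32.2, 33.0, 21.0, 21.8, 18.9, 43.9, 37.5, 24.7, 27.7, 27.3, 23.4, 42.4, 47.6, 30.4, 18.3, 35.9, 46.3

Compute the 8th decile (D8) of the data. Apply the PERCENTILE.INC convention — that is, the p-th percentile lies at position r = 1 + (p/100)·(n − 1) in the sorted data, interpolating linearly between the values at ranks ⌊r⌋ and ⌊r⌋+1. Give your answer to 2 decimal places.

41.42

Sorted: 18.3, 18.9, 21.0, 21.8, 23.4, 24.7, 27.3, 27.7, 30.4, 32.2, 33.0, 35.9, 37.5, 42.4, 43.9, 46.3, 47.6.
n = 17.
r = 1 + (80/100)·(17 − 1) = 1 + 12.8 = 13.8.
Rank 13 is 37.5 and rank 14 is 42.4.
Interpolate: 37.5 + 0.8·(42.4 − 37.5) = 37.5 + 0.8·4.9 = 41.42.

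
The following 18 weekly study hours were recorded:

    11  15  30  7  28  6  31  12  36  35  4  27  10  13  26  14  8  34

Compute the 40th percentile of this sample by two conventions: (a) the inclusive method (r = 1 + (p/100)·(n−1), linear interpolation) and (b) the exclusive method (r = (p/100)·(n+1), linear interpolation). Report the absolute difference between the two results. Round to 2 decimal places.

0.20

Sorted: 4, 6, 7, 8, 10, 11, 12, 13, 14, 15, 26, 27, 28, 30, 31, 34, 35, 36.
n = 18.
(a) r = 7.8; between ranks 7 (12) and 8 (13): 12.8.
(b) r = 7.6; between ranks 7 (12) and 8 (13): 12.6.
|12.8 − 12.6| = 0.2.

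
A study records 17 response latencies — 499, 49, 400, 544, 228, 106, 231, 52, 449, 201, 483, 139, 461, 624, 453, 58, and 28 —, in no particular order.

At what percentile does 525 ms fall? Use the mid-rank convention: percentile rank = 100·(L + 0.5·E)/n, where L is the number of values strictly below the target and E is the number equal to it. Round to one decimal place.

88.2

Sorted: 28, 49, 52, 58, 106, 139, 201, 228, 231, 400, 449, 453, 461, 483, 499, 544, 624.
Count below 525: L = 15; count equal: E = 0; n = 17.
Percentile rank = 100·(15 + 0.5·0)/17 = 100·15/17 = 88.24.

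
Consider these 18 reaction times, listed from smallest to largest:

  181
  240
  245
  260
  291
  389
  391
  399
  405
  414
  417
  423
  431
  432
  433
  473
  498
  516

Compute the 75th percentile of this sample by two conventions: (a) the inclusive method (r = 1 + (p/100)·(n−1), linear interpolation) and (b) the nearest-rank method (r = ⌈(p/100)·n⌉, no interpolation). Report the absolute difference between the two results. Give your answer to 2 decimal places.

n = 18.
(a) r = 13.75; between ranks 13 (431) and 14 (432): 431.75.
(b) the nearest-rank method: rank 14 → 432.
|431.75 − 432| = 0.25.

0.25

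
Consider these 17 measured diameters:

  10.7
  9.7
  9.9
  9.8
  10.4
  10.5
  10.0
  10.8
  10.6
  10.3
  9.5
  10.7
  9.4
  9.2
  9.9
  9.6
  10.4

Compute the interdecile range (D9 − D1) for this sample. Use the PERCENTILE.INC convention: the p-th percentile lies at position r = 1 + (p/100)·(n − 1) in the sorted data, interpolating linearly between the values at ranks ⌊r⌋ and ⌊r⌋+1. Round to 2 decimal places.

Sorted: 9.2, 9.4, 9.5, 9.6, 9.7, 9.8, 9.9, 9.9, 10.0, 10.3, 10.4, 10.4, 10.5, 10.6, 10.7, 10.7, 10.8.
n = 17.
P10: r = 2.6; ranks 2–3 are 9.4, 9.5; interpolating gives 9.46.
P90: r = 15.4; ranks 15–16 are 10.7, 10.7; interpolating gives 10.7.
Difference: 10.7 − 9.46 = 1.24.

1.24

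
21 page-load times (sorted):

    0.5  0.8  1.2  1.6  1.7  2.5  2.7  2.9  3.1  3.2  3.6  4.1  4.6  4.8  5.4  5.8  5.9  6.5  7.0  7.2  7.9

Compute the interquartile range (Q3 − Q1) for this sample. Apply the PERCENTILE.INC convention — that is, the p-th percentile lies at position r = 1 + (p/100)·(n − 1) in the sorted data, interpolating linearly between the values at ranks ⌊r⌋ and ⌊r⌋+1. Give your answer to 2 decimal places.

3.30

n = 21.
P25: r = 6 (integer) → 2.5.
P75: r = 16 (integer) → 5.8.
Difference: 5.8 − 2.5 = 3.3.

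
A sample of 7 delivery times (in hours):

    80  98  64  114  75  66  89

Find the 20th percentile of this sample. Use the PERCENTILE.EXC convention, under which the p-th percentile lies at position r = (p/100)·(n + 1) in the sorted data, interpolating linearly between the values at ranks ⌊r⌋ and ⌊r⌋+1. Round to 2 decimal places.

65.20

Sorted: 64, 66, 75, 80, 89, 98, 114.
n = 7.
r = (20/100)·(7 + 1) = 1.6.
Rank 1 is 64 and rank 2 is 66.
Interpolate: 64 + 0.6·(66 − 64) = 64 + 0.6·2 = 65.2.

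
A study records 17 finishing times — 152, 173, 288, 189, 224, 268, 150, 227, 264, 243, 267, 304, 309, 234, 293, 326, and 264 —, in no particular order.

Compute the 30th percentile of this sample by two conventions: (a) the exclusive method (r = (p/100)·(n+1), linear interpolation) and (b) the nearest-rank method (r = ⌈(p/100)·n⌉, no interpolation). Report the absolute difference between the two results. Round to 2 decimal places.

1.80

Sorted: 150, 152, 173, 189, 224, 227, 234, 243, 264, 264, 267, 268, 288, 293, 304, 309, 326.
n = 17.
(a) r = 5.4; between ranks 5 (224) and 6 (227): 225.2.
(b) the nearest-rank method: rank 6 → 227.
|225.2 − 227| = 1.8.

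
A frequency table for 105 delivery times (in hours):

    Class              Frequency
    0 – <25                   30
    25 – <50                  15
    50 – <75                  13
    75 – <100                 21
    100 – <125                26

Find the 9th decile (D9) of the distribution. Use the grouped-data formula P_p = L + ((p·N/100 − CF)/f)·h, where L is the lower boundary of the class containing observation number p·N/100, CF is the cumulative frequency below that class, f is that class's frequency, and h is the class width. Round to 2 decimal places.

114.90

N = 105; target position k = 90/100 · 105 = 94.5.
Cumulative frequencies: 30, 45, 58, 79, 105.
Observation 94.5 falls in the class 100 – <125.
L = 100, CF = 79, f = 26, h = 25.
P90 = 100 + ((94.5 − 79)/26)·25 = 100 + 14.9038 = 114.904.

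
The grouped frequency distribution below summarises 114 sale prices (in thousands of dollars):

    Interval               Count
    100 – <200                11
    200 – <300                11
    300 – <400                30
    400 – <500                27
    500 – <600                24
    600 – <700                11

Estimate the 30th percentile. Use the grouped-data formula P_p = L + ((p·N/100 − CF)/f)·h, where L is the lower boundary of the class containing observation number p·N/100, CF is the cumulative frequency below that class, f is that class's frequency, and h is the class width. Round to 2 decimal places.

N = 114; target position k = 30/100 · 114 = 34.2.
Cumulative frequencies: 11, 22, 52, 79, 103, 114.
Observation 34.2 falls in the class 300 – <400.
L = 300, CF = 22, f = 30, h = 100.
P30 = 300 + ((34.2 − 22)/30)·100 = 300 + 40.6667 = 340.667.

340.67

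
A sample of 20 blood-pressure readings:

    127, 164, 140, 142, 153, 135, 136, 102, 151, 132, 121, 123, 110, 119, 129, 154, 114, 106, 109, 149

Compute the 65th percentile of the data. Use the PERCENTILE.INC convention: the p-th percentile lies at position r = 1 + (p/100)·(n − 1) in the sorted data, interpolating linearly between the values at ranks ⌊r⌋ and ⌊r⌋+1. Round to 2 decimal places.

Sorted: 102, 106, 109, 110, 114, 119, 121, 123, 127, 129, 132, 135, 136, 140, 142, 149, 151, 153, 154, 164.
n = 20.
r = 1 + (65/100)·(20 − 1) = 1 + 12.35 = 13.35.
Rank 13 is 136 and rank 14 is 140.
Interpolate: 136 + 0.35·(140 − 136) = 136 + 0.35·4 = 137.4.

137.40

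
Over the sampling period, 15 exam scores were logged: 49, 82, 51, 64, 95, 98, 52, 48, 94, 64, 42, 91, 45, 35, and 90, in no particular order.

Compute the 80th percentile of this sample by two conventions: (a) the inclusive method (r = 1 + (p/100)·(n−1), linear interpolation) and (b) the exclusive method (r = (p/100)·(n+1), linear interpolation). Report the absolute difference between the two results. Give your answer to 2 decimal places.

Sorted: 35, 42, 45, 48, 49, 51, 52, 64, 64, 82, 90, 91, 94, 95, 98.
n = 15.
(a) r = 12.2; between ranks 12 (91) and 13 (94): 91.6.
(b) r = 12.8; between ranks 12 (91) and 13 (94): 93.4.
|91.6 − 93.4| = 1.8.

1.80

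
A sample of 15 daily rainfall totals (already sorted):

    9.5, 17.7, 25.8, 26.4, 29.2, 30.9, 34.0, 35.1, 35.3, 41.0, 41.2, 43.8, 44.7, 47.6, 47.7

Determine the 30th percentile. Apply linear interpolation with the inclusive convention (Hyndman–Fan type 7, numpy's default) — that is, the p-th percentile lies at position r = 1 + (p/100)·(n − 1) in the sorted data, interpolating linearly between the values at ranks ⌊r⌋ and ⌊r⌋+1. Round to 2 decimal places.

29.54

n = 15.
r = 1 + (30/100)·(15 − 1) = 1 + 4.2 = 5.2.
Rank 5 is 29.2 and rank 6 is 30.9.
Interpolate: 29.2 + 0.2·(30.9 − 29.2) = 29.2 + 0.2·1.7 = 29.54.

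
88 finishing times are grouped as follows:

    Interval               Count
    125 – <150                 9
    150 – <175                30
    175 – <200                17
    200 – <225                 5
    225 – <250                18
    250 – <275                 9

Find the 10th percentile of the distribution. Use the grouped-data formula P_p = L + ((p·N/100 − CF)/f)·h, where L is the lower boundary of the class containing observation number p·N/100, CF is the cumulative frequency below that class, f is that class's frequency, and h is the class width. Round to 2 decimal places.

149.44

N = 88; target position k = 10/100 · 88 = 8.8.
Cumulative frequencies: 9, 39, 56, 61, 79, 88.
Observation 8.8 falls in the class 125 – <150.
L = 125, CF = 0, f = 9, h = 25.
P10 = 125 + ((8.8 − 0)/9)·25 = 125 + 24.4444 = 149.444.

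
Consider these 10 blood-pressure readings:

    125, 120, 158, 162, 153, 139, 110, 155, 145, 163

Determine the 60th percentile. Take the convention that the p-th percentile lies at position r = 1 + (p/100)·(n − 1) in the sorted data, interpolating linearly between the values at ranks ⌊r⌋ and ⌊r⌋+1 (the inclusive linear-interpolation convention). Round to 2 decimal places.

Sorted: 110, 120, 125, 139, 145, 153, 155, 158, 162, 163.
n = 10.
r = 1 + (60/100)·(10 − 1) = 1 + 5.4 = 6.4.
Rank 6 is 153 and rank 7 is 155.
Interpolate: 153 + 0.4·(155 − 153) = 153 + 0.4·2 = 153.8.

153.80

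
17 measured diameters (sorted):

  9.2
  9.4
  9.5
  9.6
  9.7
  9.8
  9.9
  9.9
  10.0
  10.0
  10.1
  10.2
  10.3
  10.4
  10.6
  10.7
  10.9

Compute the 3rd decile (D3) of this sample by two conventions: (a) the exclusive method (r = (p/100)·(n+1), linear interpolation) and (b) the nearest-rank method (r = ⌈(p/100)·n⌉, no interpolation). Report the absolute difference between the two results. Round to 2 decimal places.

0.06

n = 17.
(a) r = 5.4; between ranks 5 (9.7) and 6 (9.8): 9.74.
(b) the nearest-rank method: rank 6 → 9.8.
|9.74 − 9.8| = 0.06.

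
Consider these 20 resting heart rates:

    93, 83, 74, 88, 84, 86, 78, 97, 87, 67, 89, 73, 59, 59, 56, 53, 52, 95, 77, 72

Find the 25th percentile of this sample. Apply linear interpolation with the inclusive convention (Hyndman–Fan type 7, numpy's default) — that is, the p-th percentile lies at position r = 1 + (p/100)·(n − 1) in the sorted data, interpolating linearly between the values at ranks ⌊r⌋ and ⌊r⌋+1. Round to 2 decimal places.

Sorted: 52, 53, 56, 59, 59, 67, 72, 73, 74, 77, 78, 83, 84, 86, 87, 88, 89, 93, 95, 97.
n = 20.
r = 1 + (25/100)·(20 − 1) = 1 + 4.75 = 5.75.
Rank 5 is 59 and rank 6 is 67.
Interpolate: 59 + 0.75·(67 − 59) = 59 + 0.75·8 = 65.

65.00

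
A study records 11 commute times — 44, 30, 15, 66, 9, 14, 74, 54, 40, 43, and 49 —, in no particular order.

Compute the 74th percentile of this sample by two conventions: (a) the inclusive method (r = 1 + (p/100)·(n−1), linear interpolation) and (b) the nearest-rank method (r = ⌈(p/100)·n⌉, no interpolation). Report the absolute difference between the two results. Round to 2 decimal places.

3.00

Sorted: 9, 14, 15, 30, 40, 43, 44, 49, 54, 66, 74.
n = 11.
(a) r = 8.4; between ranks 8 (49) and 9 (54): 51.
(b) the nearest-rank method: rank 9 → 54.
|51 − 54| = 3.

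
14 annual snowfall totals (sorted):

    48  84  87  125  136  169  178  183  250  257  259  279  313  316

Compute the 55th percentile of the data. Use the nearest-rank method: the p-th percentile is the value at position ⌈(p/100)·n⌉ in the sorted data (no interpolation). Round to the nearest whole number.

183

n = 14.
Position = ⌈55/100 · 14⌉ = ⌈7.7⌉ = 8.
The value at rank 8 is 183.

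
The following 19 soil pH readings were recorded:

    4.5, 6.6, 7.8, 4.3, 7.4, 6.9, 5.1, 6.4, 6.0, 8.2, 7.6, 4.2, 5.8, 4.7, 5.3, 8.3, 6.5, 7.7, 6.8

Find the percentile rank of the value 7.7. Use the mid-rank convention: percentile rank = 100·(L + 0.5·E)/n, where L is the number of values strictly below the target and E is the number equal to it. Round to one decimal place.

81.6

Sorted: 4.2, 4.3, 4.5, 4.7, 5.1, 5.3, 5.8, 6.0, 6.4, 6.5, 6.6, 6.8, 6.9, 7.4, 7.6, 7.7, 7.8, 8.2, 8.3.
Count below 7.7: L = 15; count equal: E = 1; n = 19.
Percentile rank = 100·(15 + 0.5·1)/19 = 100·15.5/19 = 81.58.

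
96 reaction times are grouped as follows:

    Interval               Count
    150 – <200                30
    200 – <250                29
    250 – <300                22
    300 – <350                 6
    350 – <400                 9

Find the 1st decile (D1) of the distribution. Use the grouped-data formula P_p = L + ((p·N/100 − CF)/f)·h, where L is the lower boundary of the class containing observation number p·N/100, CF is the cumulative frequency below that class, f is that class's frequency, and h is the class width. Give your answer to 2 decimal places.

166.00

N = 96; target position k = 10/100 · 96 = 9.6.
Cumulative frequencies: 30, 59, 81, 87, 96.
Observation 9.6 falls in the class 150 – <200.
L = 150, CF = 0, f = 30, h = 50.
P10 = 150 + ((9.6 − 0)/30)·50 = 150 + 16 = 166.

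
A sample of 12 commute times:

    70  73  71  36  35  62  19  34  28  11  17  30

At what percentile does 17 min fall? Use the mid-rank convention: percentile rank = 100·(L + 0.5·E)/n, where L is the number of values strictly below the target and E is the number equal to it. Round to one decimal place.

Sorted: 11, 17, 19, 28, 30, 34, 35, 36, 62, 70, 71, 73.
Count below 17: L = 1; count equal: E = 1; n = 12.
Percentile rank = 100·(1 + 0.5·1)/12 = 100·1.5/12 = 12.5.

12.5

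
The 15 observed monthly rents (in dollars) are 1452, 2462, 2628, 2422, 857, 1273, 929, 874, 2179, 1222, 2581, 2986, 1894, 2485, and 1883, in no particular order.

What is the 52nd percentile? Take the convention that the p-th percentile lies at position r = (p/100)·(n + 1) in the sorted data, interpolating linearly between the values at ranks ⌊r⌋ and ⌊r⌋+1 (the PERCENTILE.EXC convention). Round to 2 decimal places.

1985.20

Sorted: 857, 874, 929, 1222, 1273, 1452, 1883, 1894, 2179, 2422, 2462, 2485, 2581, 2628, 2986.
n = 15.
r = (52/100)·(15 + 1) = 8.32.
Rank 8 is 1894 and rank 9 is 2179.
Interpolate: 1894 + 0.32·(2179 − 1894) = 1894 + 0.32·285 = 1985.2.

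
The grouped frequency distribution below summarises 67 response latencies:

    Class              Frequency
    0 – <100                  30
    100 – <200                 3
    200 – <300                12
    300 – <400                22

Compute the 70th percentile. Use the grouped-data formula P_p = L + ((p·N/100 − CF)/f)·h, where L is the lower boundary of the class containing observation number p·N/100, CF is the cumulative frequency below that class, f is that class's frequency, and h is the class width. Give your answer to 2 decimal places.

N = 67; target position k = 70/100 · 67 = 46.9.
Cumulative frequencies: 30, 33, 45, 67.
Observation 46.9 falls in the class 300 – <400.
L = 300, CF = 45, f = 22, h = 100.
P70 = 300 + ((46.9 − 45)/22)·100 = 300 + 8.63636 = 308.636.

308.64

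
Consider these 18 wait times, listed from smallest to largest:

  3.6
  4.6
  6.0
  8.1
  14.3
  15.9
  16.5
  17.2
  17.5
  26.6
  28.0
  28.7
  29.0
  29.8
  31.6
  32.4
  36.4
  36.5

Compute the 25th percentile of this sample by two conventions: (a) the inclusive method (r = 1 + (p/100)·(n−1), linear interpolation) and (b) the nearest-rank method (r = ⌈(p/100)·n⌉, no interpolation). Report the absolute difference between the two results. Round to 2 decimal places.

0.40

n = 18.
(a) r = 5.25; between ranks 5 (14.3) and 6 (15.9): 14.7.
(b) the nearest-rank method: rank 5 → 14.3.
|14.7 − 14.3| = 0.4.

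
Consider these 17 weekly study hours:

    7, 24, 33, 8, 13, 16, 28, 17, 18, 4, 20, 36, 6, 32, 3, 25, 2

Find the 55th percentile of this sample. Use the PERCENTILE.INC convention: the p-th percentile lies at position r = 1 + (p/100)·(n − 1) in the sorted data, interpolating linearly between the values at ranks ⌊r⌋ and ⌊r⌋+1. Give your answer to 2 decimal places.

17.80

Sorted: 2, 3, 4, 6, 7, 8, 13, 16, 17, 18, 20, 24, 25, 28, 32, 33, 36.
n = 17.
r = 1 + (55/100)·(17 − 1) = 1 + 8.8 = 9.8.
Rank 9 is 17 and rank 10 is 18.
Interpolate: 17 + 0.8·(18 − 17) = 17 + 0.8·1 = 17.8.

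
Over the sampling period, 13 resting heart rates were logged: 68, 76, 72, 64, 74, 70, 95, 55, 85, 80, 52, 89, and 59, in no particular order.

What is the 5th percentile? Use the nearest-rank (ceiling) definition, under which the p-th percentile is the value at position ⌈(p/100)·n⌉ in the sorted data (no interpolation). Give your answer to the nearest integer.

Sorted: 52, 55, 59, 64, 68, 70, 72, 74, 76, 80, 85, 89, 95.
n = 13.
Position = ⌈5/100 · 13⌉ = ⌈0.65⌉ = 1.
The value at rank 1 is 52.

52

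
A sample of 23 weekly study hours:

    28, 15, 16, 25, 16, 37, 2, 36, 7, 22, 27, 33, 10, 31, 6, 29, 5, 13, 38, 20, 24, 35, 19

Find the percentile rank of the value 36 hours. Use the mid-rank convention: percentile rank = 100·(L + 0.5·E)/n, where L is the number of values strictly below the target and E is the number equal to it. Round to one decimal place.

89.1

Sorted: 2, 5, 6, 7, 10, 13, 15, 16, 16, 19, 20, 22, 24, 25, 27, 28, 29, 31, 33, 35, 36, 37, 38.
Count below 36: L = 20; count equal: E = 1; n = 23.
Percentile rank = 100·(20 + 0.5·1)/23 = 100·20.5/23 = 89.13.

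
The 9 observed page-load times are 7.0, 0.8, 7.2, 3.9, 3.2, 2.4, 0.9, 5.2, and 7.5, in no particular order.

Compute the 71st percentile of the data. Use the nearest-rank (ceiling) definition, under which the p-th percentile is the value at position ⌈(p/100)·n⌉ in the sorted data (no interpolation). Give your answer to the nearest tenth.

7.0

Sorted: 0.8, 0.9, 2.4, 3.2, 3.9, 5.2, 7.0, 7.2, 7.5.
n = 9.
Position = ⌈71/100 · 9⌉ = ⌈6.39⌉ = 7.
The value at rank 7 is 7.0.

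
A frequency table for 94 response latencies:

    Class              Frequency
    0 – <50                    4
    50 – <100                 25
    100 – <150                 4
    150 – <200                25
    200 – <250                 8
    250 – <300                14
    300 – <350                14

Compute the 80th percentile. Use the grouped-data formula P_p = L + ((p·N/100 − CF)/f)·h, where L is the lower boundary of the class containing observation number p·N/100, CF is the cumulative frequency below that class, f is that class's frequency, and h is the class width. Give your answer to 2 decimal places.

282.86

N = 94; target position k = 80/100 · 94 = 75.2.
Cumulative frequencies: 4, 29, 33, 58, 66, 80, 94.
Observation 75.2 falls in the class 250 – <300.
L = 250, CF = 66, f = 14, h = 50.
P80 = 250 + ((75.2 − 66)/14)·50 = 250 + 32.8571 = 282.857.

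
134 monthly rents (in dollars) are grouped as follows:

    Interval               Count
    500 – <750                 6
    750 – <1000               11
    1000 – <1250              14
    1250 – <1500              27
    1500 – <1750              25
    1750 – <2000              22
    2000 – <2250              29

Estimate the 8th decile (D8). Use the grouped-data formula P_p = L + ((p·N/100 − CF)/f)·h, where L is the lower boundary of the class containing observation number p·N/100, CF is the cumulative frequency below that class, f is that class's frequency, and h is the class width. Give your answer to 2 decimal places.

2018.97

N = 134; target position k = 80/100 · 134 = 107.2.
Cumulative frequencies: 6, 17, 31, 58, 83, 105, 134.
Observation 107.2 falls in the class 2000 – <2250.
L = 2000, CF = 105, f = 29, h = 250.
P80 = 2000 + ((107.2 − 105)/29)·250 = 2000 + 18.9655 = 2018.97.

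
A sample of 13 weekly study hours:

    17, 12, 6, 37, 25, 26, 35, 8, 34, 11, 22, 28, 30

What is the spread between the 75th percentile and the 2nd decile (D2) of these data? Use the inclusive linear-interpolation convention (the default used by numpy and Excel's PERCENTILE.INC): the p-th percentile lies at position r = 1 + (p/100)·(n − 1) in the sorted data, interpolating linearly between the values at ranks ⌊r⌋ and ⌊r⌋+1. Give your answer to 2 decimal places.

Sorted: 6, 8, 11, 12, 17, 22, 25, 26, 28, 30, 34, 35, 37.
n = 13.
P20: r = 3.4; ranks 3–4 are 11, 12; interpolating gives 11.4.
P75: r = 10 (integer) → 30.
Difference: 30 − 11.4 = 18.6.

18.60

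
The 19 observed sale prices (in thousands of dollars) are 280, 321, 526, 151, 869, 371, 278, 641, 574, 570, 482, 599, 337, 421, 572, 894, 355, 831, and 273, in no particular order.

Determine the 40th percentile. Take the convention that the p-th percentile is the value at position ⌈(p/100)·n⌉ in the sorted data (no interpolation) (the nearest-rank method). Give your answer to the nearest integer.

371

Sorted: 151, 273, 278, 280, 321, 337, 355, 371, 421, 482, 526, 570, 572, 574, 599, 641, 831, 869, 894.
n = 19.
Position = ⌈40/100 · 19⌉ = ⌈7.6⌉ = 8.
The value at rank 8 is 371.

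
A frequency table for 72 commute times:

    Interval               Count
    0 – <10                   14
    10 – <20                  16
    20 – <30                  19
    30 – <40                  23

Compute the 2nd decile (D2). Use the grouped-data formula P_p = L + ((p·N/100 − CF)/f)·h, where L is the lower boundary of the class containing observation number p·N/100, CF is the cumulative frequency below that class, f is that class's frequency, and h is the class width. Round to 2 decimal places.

10.25

N = 72; target position k = 20/100 · 72 = 14.4.
Cumulative frequencies: 14, 30, 49, 72.
Observation 14.4 falls in the class 10 – <20.
L = 10, CF = 14, f = 16, h = 10.
P20 = 10 + ((14.4 − 14)/16)·10 = 10 + 0.25 = 10.25.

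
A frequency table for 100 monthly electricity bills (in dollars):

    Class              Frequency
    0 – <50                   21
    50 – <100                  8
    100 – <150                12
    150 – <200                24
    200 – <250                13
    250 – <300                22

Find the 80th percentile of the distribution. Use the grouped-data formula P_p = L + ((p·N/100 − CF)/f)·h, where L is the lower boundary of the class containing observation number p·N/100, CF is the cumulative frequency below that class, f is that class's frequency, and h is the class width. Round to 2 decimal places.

N = 100; target position k = 80/100 · 100 = 80.
Cumulative frequencies: 21, 29, 41, 65, 78, 100.
Observation 80 falls in the class 250 – <300.
L = 250, CF = 78, f = 22, h = 50.
P80 = 250 + ((80 − 78)/22)·50 = 250 + 4.54545 = 254.545.

254.55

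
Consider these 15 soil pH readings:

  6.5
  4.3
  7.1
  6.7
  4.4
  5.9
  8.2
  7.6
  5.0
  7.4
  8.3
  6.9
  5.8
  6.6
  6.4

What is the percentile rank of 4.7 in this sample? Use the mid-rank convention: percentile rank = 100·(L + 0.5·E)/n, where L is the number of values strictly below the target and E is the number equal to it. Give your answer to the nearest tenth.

Sorted: 4.3, 4.4, 5.0, 5.8, 5.9, 6.4, 6.5, 6.6, 6.7, 6.9, 7.1, 7.4, 7.6, 8.2, 8.3.
Count below 4.7: L = 2; count equal: E = 0; n = 15.
Percentile rank = 100·(2 + 0.5·0)/15 = 100·2/15 = 13.33.

13.3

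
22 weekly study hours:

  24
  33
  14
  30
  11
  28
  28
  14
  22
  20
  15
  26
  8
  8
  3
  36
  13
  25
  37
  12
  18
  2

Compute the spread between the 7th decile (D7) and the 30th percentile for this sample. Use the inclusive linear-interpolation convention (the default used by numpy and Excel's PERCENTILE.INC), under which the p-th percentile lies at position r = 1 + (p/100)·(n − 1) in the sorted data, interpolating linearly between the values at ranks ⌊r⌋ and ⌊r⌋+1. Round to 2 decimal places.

12.40

Sorted: 2, 3, 8, 8, 11, 12, 13, 14, 14, 15, 18, 20, 22, 24, 25, 26, 28, 28, 30, 33, 36, 37.
n = 22.
P30: r = 7.3; ranks 7–8 are 13, 14; interpolating gives 13.3.
P70: r = 15.7; ranks 15–16 are 25, 26; interpolating gives 25.7.
Difference: 25.7 − 13.3 = 12.4.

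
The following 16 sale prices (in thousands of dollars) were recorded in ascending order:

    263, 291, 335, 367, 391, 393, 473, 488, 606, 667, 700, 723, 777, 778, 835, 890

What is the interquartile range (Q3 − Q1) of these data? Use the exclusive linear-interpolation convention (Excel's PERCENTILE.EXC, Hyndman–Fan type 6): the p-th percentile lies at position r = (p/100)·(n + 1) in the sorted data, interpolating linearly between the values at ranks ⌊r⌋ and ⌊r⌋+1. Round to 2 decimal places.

n = 16.
P25: r = 4.25; ranks 4–5 are 367, 391; interpolating gives 373.
P75: r = 12.75; ranks 12–13 are 723, 777; interpolating gives 763.5.
Difference: 763.5 − 373 = 390.5.

390.50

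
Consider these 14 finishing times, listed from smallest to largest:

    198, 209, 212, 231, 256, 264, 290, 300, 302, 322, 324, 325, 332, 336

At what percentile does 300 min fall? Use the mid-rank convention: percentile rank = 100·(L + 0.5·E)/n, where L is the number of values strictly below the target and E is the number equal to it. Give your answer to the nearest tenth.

53.6

Count below 300: L = 7; count equal: E = 1; n = 14.
Percentile rank = 100·(7 + 0.5·1)/14 = 100·7.5/14 = 53.57.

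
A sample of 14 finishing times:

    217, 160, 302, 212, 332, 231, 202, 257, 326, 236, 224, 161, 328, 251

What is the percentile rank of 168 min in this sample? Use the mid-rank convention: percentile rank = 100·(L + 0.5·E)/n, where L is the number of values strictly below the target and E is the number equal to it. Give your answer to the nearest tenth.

Sorted: 160, 161, 202, 212, 217, 224, 231, 236, 251, 257, 302, 326, 328, 332.
Count below 168: L = 2; count equal: E = 0; n = 14.
Percentile rank = 100·(2 + 0.5·0)/14 = 100·2/14 = 14.29.

14.3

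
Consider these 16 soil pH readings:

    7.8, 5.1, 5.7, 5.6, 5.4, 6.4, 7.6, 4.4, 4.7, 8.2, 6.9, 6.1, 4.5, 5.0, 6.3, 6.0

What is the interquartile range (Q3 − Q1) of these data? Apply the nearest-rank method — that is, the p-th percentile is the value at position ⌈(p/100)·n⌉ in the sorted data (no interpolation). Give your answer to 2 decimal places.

Sorted: 4.4, 4.5, 4.7, 5.0, 5.1, 5.4, 5.6, 5.7, 6.0, 6.1, 6.3, 6.4, 6.9, 7.6, 7.8, 8.2.
n = 16.
P25: rank ⌈25/100·16⌉ = 4 → 5.
P75: rank ⌈75/100·16⌉ = 12 → 6.4.
Difference: 6.4 − 5 = 1.4.

1.40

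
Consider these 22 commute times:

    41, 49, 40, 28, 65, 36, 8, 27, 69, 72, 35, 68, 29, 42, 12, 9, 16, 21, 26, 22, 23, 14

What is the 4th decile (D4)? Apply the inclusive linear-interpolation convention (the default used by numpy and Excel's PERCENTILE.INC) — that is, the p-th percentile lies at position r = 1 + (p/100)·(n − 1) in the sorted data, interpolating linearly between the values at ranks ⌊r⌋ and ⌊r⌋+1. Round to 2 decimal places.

26.40

Sorted: 8, 9, 12, 14, 16, 21, 22, 23, 26, 27, 28, 29, 35, 36, 40, 41, 42, 49, 65, 68, 69, 72.
n = 22.
r = 1 + (40/100)·(22 − 1) = 1 + 8.4 = 9.4.
Rank 9 is 26 and rank 10 is 27.
Interpolate: 26 + 0.4·(27 − 26) = 26 + 0.4·1 = 26.4.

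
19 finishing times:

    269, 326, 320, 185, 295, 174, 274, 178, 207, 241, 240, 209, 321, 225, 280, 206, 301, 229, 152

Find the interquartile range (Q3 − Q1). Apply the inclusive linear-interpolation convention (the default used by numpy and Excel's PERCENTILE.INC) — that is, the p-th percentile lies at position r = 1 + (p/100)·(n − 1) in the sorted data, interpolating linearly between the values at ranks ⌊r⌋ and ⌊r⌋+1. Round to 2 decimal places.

81.00

Sorted: 152, 174, 178, 185, 206, 207, 209, 225, 229, 240, 241, 269, 274, 280, 295, 301, 320, 321, 326.
n = 19.
P25: r = 5.5; ranks 5–6 are 206, 207; interpolating gives 206.5.
P75: r = 14.5; ranks 14–15 are 280, 295; interpolating gives 287.5.
Difference: 287.5 − 206.5 = 81.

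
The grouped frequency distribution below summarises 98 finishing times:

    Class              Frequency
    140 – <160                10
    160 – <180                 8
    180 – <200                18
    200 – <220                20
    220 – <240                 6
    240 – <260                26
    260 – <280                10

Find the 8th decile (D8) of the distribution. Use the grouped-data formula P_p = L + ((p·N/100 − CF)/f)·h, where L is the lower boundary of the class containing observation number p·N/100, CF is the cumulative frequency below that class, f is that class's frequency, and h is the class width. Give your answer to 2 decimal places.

252.62

N = 98; target position k = 80/100 · 98 = 78.4.
Cumulative frequencies: 10, 18, 36, 56, 62, 88, 98.
Observation 78.4 falls in the class 240 – <260.
L = 240, CF = 62, f = 26, h = 20.
P80 = 240 + ((78.4 − 62)/26)·20 = 240 + 12.6154 = 252.615.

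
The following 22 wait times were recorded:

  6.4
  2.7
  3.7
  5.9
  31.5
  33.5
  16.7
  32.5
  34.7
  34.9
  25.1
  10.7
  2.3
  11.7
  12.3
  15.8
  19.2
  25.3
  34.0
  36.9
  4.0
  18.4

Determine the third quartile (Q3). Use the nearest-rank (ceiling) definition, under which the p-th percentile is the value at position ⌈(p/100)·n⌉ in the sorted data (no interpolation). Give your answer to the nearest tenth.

Sorted: 2.3, 2.7, 3.7, 4.0, 5.9, 6.4, 10.7, 11.7, 12.3, 15.8, 16.7, 18.4, 19.2, 25.1, 25.3, 31.5, 32.5, 33.5, 34.0, 34.7, 34.9, 36.9.
n = 22.
Position = ⌈75/100 · 22⌉ = ⌈16.5⌉ = 17.
The value at rank 17 is 32.5.

32.5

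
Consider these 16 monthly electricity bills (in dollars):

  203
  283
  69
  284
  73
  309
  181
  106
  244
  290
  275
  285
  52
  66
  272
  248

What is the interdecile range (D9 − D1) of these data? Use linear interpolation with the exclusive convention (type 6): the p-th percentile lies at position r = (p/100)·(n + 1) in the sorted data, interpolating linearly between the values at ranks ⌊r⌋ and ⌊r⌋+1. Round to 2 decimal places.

Sorted: 52, 66, 69, 73, 106, 181, 203, 244, 248, 272, 275, 283, 284, 285, 290, 309.
n = 16.
P10: r = 1.7; ranks 1–2 are 52, 66; interpolating gives 61.8.
P90: r = 15.3; ranks 15–16 are 290, 309; interpolating gives 295.7.
Difference: 295.7 − 61.8 = 233.9.

233.90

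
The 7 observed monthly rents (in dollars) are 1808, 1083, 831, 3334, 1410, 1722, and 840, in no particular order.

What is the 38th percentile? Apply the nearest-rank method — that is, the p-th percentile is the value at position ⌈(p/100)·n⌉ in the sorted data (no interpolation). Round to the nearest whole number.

Sorted: 831, 840, 1083, 1410, 1722, 1808, 3334.
n = 7.
Position = ⌈38/100 · 7⌉ = ⌈2.66⌉ = 3.
The value at rank 3 is 1083.

1083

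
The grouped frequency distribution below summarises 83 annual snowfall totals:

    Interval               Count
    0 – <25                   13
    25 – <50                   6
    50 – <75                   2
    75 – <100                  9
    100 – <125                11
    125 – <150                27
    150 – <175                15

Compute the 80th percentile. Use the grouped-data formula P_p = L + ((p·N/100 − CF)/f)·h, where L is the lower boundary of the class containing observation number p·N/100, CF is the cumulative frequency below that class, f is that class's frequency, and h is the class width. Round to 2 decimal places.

N = 83; target position k = 80/100 · 83 = 66.4.
Cumulative frequencies: 13, 19, 21, 30, 41, 68, 83.
Observation 66.4 falls in the class 125 – <150.
L = 125, CF = 41, f = 27, h = 25.
P80 = 125 + ((66.4 − 41)/27)·25 = 125 + 23.5185 = 148.519.

148.52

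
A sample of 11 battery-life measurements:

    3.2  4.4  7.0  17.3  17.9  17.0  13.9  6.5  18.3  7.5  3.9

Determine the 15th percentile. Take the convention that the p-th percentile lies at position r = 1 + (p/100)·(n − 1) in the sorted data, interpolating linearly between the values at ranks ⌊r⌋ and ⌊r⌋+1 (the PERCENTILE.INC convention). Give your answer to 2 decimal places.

Sorted: 3.2, 3.9, 4.4, 6.5, 7.0, 7.5, 13.9, 17.0, 17.3, 17.9, 18.3.
n = 11.
r = 1 + (15/100)·(11 − 1) = 1 + 1.5 = 2.5.
Rank 2 is 3.9 and rank 3 is 4.4.
Interpolate: 3.9 + 0.5·(4.4 − 3.9) = 3.9 + 0.5·0.5 = 4.15.

4.15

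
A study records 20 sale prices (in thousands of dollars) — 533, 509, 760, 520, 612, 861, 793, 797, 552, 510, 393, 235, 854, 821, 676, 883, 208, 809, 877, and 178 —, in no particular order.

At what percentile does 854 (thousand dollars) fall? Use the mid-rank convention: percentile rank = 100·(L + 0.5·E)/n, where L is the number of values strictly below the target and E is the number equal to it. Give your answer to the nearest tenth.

82.5

Sorted: 178, 208, 235, 393, 509, 510, 520, 533, 552, 612, 676, 760, 793, 797, 809, 821, 854, 861, 877, 883.
Count below 854: L = 16; count equal: E = 1; n = 20.
Percentile rank = 100·(16 + 0.5·1)/20 = 100·16.5/20 = 82.5.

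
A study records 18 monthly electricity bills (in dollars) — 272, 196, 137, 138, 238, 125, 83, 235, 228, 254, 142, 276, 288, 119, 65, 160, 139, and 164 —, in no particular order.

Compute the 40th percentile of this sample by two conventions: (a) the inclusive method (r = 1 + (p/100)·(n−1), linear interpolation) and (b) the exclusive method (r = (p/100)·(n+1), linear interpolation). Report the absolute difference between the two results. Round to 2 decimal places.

0.60

Sorted: 65, 83, 119, 125, 137, 138, 139, 142, 160, 164, 196, 228, 235, 238, 254, 272, 276, 288.
n = 18.
(a) r = 7.8; between ranks 7 (139) and 8 (142): 141.4.
(b) r = 7.6; between ranks 7 (139) and 8 (142): 140.8.
|141.4 − 140.8| = 0.6.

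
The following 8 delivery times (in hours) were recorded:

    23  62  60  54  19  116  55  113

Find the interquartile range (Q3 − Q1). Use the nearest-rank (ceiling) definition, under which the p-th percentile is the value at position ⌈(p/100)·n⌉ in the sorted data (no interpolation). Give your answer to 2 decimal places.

Sorted: 19, 23, 54, 55, 60, 62, 113, 116.
n = 8.
P25: rank ⌈25/100·8⌉ = 2 → 23.
P75: rank ⌈75/100·8⌉ = 6 → 62.
Difference: 62 − 23 = 39.

39.00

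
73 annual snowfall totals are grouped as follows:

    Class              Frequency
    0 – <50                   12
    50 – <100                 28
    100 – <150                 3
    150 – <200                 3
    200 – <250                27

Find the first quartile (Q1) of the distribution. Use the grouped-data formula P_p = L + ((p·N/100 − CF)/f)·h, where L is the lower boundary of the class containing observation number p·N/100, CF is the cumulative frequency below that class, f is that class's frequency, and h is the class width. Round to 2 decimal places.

N = 73; target position k = 25/100 · 73 = 18.25.
Cumulative frequencies: 12, 40, 43, 46, 73.
Observation 18.25 falls in the class 50 – <100.
L = 50, CF = 12, f = 28, h = 50.
P25 = 50 + ((18.25 − 12)/28)·50 = 50 + 11.1607 = 61.1607.

61.16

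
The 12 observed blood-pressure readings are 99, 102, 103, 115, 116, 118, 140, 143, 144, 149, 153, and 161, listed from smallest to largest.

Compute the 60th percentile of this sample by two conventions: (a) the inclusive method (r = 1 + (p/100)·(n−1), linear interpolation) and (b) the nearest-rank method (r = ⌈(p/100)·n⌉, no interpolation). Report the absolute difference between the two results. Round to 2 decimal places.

1.20

n = 12.
(a) r = 7.6; between ranks 7 (140) and 8 (143): 141.8.
(b) the nearest-rank method: rank 8 → 143.
|141.8 − 143| = 1.2.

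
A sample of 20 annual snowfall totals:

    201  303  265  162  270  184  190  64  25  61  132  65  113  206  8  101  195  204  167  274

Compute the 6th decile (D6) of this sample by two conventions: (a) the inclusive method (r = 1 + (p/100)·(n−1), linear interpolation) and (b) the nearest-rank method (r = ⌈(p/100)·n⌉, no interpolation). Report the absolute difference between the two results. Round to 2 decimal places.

Sorted: 8, 25, 61, 64, 65, 101, 113, 132, 162, 167, 184, 190, 195, 201, 204, 206, 265, 270, 274, 303.
n = 20.
(a) r = 12.4; between ranks 12 (190) and 13 (195): 192.
(b) the nearest-rank method: rank 12 → 190.
|192 − 190| = 2.

2.00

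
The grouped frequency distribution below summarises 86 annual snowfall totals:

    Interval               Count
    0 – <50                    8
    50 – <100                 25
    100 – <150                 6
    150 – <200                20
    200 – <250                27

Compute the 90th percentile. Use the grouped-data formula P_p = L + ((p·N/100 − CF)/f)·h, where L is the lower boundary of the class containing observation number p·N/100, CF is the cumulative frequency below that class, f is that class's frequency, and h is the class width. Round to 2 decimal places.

N = 86; target position k = 90/100 · 86 = 77.4.
Cumulative frequencies: 8, 33, 39, 59, 86.
Observation 77.4 falls in the class 200 – <250.
L = 200, CF = 59, f = 27, h = 50.
P90 = 200 + ((77.4 − 59)/27)·50 = 200 + 34.0741 = 234.074.

234.07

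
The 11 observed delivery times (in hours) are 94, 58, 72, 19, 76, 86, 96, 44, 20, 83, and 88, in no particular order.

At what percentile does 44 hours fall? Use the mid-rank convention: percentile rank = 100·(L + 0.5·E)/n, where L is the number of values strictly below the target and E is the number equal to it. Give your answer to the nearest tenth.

22.7

Sorted: 19, 20, 44, 58, 72, 76, 83, 86, 88, 94, 96.
Count below 44: L = 2; count equal: E = 1; n = 11.
Percentile rank = 100·(2 + 0.5·1)/11 = 100·2.5/11 = 22.73.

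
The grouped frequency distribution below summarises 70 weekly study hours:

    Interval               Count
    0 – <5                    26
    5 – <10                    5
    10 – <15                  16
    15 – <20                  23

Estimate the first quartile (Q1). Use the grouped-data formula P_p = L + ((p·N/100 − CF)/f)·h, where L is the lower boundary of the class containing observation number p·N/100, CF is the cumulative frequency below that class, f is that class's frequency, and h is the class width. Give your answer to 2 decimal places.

3.37

N = 70; target position k = 25/100 · 70 = 17.5.
Cumulative frequencies: 26, 31, 47, 70.
Observation 17.5 falls in the class 0 – <5.
L = 0, CF = 0, f = 26, h = 5.
P25 = 0 + ((17.5 − 0)/26)·5 = 0 + 3.36538 = 3.36538.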